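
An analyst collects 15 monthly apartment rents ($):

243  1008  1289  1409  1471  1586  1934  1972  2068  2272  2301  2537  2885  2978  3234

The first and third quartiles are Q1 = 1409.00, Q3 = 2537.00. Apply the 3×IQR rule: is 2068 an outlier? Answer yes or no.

IQR = Q3 − Q1 = 2537.00 − 1409.00 = 1128.00.
Lower fence = Q1 − 3·IQR = 1409.00 − 3384.00 = -1975.00.
Upper fence = Q3 + 3·IQR = 2537.00 + 3384.00 = 5921.00.
2068 lies within [-1975.00, 5921.00].

no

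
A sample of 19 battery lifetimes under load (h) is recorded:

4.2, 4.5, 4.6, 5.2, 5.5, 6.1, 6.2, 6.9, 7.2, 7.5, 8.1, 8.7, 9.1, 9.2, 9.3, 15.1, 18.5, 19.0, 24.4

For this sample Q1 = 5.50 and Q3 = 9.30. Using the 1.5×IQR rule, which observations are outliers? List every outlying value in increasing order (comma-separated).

IQR = Q3 − Q1 = 9.30 − 5.50 = 3.80.
Lower fence = Q1 − 1.5·IQR = 5.50 − 5.70 = -0.20.
Upper fence = Q3 + 1.5·IQR = 9.30 + 5.70 = 15.00.
15.1 > 15.00 → outlier.
18.5 > 15.00 → outlier.
19.0 > 15.00 → outlier.
24.4 > 15.00 → outlier.
All remaining values lie within [-0.20, 15.00].

15.1, 18.5, 19.0, 24.4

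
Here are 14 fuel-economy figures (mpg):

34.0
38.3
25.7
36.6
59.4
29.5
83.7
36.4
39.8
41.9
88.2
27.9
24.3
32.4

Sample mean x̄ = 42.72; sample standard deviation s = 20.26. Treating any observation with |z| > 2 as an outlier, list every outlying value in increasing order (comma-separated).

Cutoffs at x̄ ± 2s: 42.72 ± 2·20.26 = [2.20, 83.24].
83.7: z = 2.02, |z| > 2 → outlier.
88.2: z = 2.24, |z| > 2 → outlier.
Every other value lies within [2.20, 83.24].

83.7, 88.2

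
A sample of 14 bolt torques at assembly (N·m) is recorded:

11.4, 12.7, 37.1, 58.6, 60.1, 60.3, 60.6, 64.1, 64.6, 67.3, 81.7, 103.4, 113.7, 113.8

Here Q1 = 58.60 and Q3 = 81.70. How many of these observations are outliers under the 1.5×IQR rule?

IQR = 23.10; fences at 58.60 − 34.65 = 23.95 and 81.70 + 34.65 = 116.35.
Outside the cutoffs: 11.4, 12.7.

2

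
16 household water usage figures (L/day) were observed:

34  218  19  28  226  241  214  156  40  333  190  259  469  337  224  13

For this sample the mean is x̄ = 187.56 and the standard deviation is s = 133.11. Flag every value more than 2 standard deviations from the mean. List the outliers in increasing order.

Cutoffs at x̄ ± 2s: 187.56 ± 2·133.11 = [-78.66, 453.78].
469: z = 2.11, |z| > 2 → outlier.
Every other value lies within [-78.66, 453.78].

469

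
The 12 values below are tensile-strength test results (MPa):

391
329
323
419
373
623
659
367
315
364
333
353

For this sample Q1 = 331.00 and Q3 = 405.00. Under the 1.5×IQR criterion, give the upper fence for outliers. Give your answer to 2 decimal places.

516.00

IQR = Q3 − Q1 = 405.00 − 331.00 = 74.00.
Lower fence = Q1 − 1.5·IQR = 331.00 − 111.00 = 220.00.
Upper fence = Q3 + 1.5·IQR = 405.00 + 111.00 = 516.00.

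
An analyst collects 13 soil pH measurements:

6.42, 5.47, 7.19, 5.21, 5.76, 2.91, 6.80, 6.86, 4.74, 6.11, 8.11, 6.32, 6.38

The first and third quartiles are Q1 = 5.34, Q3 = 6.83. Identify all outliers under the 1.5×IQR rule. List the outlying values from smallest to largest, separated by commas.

2.91

IQR = Q3 − Q1 = 6.83 − 5.34 = 1.49.
Lower fence = Q1 − 1.5·IQR = 5.34 − 2.235 = 3.105.
Upper fence = Q3 + 1.5·IQR = 6.83 + 2.235 = 9.065.
2.91 < 3.105 → outlier.
All remaining values lie within [3.105, 9.065].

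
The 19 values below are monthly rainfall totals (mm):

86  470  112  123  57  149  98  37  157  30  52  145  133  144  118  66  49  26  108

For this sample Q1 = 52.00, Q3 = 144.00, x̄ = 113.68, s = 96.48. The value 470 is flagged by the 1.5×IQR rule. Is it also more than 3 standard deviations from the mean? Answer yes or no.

yes

z = (470 − 113.68) / 96.48 = 3.69.
|z| = 3.69 > 3.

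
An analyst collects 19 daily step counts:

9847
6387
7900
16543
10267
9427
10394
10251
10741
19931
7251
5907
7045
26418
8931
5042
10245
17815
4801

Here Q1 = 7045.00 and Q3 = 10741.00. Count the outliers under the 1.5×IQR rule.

IQR = 3696.00; fences at 7045.00 − 5544.00 = 1501.00 and 10741.00 + 5544.00 = 16285.00.
Outside the cutoffs: 16543, 17815, 19931, 26418.

4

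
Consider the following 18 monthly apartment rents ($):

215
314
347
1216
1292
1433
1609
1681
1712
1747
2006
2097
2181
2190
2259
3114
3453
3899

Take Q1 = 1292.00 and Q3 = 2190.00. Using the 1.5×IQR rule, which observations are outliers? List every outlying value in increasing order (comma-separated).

IQR = Q3 − Q1 = 2190.00 − 1292.00 = 898.00.
Lower fence = Q1 − 1.5·IQR = 1292.00 − 1347.00 = -55.00.
Upper fence = Q3 + 1.5·IQR = 2190.00 + 1347.00 = 3537.00.
3899 > 3537.00 → outlier.
All remaining values lie within [-55.00, 3537.00].

3899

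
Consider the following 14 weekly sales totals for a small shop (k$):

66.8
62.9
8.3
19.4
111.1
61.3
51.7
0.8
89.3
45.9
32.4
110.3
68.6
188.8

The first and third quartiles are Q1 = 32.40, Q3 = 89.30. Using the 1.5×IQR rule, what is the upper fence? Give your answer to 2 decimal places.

174.65

IQR = Q3 − Q1 = 89.30 − 32.40 = 56.90.
Lower fence = Q1 − 1.5·IQR = 32.40 − 85.35 = -52.95.
Upper fence = Q3 + 1.5·IQR = 89.30 + 85.35 = 174.65.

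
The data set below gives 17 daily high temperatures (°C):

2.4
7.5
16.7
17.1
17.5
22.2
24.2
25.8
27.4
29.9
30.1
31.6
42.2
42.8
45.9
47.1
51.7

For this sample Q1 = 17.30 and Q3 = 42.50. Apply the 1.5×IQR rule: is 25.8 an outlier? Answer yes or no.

IQR = Q3 − Q1 = 42.50 − 17.30 = 25.20.
Lower fence = Q1 − 1.5·IQR = 17.30 − 37.80 = -20.50.
Upper fence = Q3 + 1.5·IQR = 42.50 + 37.80 = 80.30.
25.8 lies within [-20.50, 80.30].

no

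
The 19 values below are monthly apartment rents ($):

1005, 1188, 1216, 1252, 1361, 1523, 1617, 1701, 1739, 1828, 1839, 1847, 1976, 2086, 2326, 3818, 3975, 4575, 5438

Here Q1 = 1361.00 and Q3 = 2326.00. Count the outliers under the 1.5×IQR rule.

IQR = 965.00; fences at 1361.00 − 1447.50 = -86.50 and 2326.00 + 1447.50 = 3773.50.
Outside the cutoffs: 3818, 3975, 4575, 5438.

4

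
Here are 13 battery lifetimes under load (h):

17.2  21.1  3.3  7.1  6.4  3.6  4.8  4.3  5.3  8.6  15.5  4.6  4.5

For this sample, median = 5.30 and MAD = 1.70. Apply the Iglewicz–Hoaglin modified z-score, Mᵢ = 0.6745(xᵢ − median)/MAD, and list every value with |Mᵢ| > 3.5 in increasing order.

|Mᵢ| > 3.5 ⇔ |xᵢ − 5.30| > 3.5·1.70/0.6745 = 8.82.
So outliers lie outside [-3.52, 14.12].
15.5: M = 4.05 → outlier.
17.2: M = 4.72 → outlier.
21.1: M = 6.27 → outlier.

15.5, 17.2, 21.1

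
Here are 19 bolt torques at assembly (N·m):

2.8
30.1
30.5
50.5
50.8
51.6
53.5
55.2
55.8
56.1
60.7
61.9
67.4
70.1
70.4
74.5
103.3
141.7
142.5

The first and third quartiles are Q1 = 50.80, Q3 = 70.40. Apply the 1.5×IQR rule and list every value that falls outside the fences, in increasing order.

2.8, 103.3, 141.7, 142.5

IQR = Q3 − Q1 = 70.40 − 50.80 = 19.60.
Lower fence = Q1 − 1.5·IQR = 50.80 − 29.40 = 21.40.
Upper fence = Q3 + 1.5·IQR = 70.40 + 29.40 = 99.80.
2.8 < 21.40 → outlier.
103.3 > 99.80 → outlier.
141.7 > 99.80 → outlier.
142.5 > 99.80 → outlier.
All remaining values lie within [21.40, 99.80].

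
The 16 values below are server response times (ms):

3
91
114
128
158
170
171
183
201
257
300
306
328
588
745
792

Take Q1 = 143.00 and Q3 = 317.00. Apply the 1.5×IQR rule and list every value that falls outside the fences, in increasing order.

588, 745, 792

IQR = Q3 − Q1 = 317.00 − 143.00 = 174.00.
Lower fence = Q1 − 1.5·IQR = 143.00 − 261.00 = -118.00.
Upper fence = Q3 + 1.5·IQR = 317.00 + 261.00 = 578.00.
588 > 578.00 → outlier.
745 > 578.00 → outlier.
792 > 578.00 → outlier.
All remaining values lie within [-118.00, 578.00].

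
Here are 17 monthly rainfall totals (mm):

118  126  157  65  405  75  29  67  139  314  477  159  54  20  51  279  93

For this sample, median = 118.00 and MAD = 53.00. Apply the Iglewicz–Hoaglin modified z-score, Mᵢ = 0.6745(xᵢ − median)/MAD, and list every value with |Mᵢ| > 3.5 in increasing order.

|Mᵢ| > 3.5 ⇔ |xᵢ − 118.00| > 3.5·53.00/0.6745 = 275.02.
So outliers lie outside [-157.02, 393.02].
405: M = 3.65 → outlier.
477: M = 4.57 → outlier.

405, 477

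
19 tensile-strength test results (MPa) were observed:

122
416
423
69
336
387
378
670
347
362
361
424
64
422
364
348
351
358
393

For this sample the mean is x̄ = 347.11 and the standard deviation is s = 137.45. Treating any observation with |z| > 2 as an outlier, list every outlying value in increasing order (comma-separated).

Cutoffs at x̄ ± 2s: 347.11 ± 2·137.45 = [72.21, 622.01].
64: z = -2.06, |z| > 2 → outlier.
69: z = -2.02, |z| > 2 → outlier.
670: z = 2.35, |z| > 2 → outlier.
Every other value lies within [72.21, 622.01].

64, 69, 670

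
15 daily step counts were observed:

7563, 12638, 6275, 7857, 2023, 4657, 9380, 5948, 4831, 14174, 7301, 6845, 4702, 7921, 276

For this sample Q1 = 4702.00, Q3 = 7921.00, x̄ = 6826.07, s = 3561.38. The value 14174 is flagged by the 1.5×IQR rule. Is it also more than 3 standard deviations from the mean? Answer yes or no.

no

z = (14174 − 6826.07) / 3561.38 = 2.06.
|z| = 2.06 ≤ 3.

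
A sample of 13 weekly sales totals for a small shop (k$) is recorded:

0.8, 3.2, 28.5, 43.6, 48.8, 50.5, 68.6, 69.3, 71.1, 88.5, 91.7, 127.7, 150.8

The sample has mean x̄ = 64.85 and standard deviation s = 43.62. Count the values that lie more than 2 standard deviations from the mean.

0

Cutoffs: x̄ ± 2s = [-22.39, 152.09].
Every value lies within the cutoffs.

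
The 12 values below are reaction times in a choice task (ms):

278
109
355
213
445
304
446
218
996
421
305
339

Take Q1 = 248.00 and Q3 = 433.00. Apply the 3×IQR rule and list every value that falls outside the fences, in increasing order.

996

IQR = Q3 − Q1 = 433.00 − 248.00 = 185.00.
Lower fence = Q1 − 3·IQR = 248.00 − 555.00 = -307.00.
Upper fence = Q3 + 3·IQR = 433.00 + 555.00 = 988.00.
996 > 988.00 → outlier.
All remaining values lie within [-307.00, 988.00].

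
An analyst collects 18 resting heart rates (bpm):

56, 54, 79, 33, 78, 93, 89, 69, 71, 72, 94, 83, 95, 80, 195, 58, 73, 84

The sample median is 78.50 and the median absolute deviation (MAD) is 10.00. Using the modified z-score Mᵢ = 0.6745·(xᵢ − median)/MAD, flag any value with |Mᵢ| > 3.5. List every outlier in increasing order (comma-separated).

195

|Mᵢ| > 3.5 ⇔ |xᵢ − 78.50| > 3.5·10.00/0.6745 = 51.89.
So outliers lie outside [26.61, 130.39].
195: M = 7.86 → outlier.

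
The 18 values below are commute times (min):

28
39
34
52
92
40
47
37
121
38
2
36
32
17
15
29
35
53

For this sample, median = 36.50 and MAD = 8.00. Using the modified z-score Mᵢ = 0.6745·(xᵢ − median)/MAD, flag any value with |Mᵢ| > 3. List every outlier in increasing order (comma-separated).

92, 121

|Mᵢ| > 3 ⇔ |xᵢ − 36.50| > 3·8.00/0.6745 = 35.58.
So outliers lie outside [0.92, 72.08].
92: M = 4.68 → outlier.
121: M = 7.12 → outlier.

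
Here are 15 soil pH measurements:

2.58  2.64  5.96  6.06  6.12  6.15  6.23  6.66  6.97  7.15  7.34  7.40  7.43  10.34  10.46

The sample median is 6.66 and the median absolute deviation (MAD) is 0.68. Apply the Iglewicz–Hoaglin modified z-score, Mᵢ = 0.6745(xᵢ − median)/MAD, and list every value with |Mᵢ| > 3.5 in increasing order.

2.58, 2.64, 10.34, 10.46

|Mᵢ| > 3.5 ⇔ |xᵢ − 6.66| > 3.5·0.68/0.6745 = 3.53.
So outliers lie outside [3.13, 10.19].
2.58: M = -4.05 → outlier.
2.64: M = -3.99 → outlier.
10.34: M = 3.65 → outlier.
10.46: M = 3.77 → outlier.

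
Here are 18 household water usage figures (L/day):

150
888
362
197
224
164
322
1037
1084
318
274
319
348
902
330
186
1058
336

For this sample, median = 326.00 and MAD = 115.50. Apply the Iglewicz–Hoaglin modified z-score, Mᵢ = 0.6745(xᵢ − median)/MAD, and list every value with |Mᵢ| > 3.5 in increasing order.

1037, 1058, 1084

|Mᵢ| > 3.5 ⇔ |xᵢ − 326.00| > 3.5·115.50/0.6745 = 599.33.
So outliers lie outside [-273.33, 925.33].
1037: M = 4.15 → outlier.
1058: M = 4.27 → outlier.
1084: M = 4.43 → outlier.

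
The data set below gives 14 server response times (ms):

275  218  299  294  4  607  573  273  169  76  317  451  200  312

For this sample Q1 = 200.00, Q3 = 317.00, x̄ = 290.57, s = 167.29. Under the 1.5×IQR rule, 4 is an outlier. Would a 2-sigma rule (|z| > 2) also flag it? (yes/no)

z = (4 − 290.57) / 167.29 = -1.71.
|z| = 1.71 ≤ 2.

no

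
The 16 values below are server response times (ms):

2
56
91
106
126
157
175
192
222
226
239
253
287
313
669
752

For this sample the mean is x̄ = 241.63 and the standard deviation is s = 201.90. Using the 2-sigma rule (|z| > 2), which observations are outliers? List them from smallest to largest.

669, 752

Cutoffs at x̄ ± 2s: 241.63 ± 2·201.90 = [-162.17, 645.43].
669: z = 2.12, |z| > 2 → outlier.
752: z = 2.53, |z| > 2 → outlier.
Every other value lies within [-162.17, 645.43].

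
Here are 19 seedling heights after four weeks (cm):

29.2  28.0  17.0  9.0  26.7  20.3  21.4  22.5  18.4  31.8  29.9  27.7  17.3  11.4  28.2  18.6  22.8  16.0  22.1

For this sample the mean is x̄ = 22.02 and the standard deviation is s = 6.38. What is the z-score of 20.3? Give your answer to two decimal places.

-0.27

z = (20.3 − 22.02) / 6.38 = -0.27.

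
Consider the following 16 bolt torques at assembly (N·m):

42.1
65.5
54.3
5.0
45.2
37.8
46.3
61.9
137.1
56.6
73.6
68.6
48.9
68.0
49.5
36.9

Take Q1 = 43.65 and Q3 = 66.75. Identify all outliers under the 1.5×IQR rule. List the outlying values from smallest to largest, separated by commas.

5.0, 137.1

IQR = Q3 − Q1 = 66.75 − 43.65 = 23.10.
Lower fence = Q1 − 1.5·IQR = 43.65 − 34.65 = 9.00.
Upper fence = Q3 + 1.5·IQR = 66.75 + 34.65 = 101.40.
5.0 < 9.00 → outlier.
137.1 > 101.40 → outlier.
All remaining values lie within [9.00, 101.40].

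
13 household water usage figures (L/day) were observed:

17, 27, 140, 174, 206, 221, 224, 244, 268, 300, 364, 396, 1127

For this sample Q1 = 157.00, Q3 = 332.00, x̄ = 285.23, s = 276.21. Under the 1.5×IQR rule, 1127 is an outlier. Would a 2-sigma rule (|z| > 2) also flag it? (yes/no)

z = (1127 − 285.23) / 276.21 = 3.05.
|z| = 3.05 > 2.

yes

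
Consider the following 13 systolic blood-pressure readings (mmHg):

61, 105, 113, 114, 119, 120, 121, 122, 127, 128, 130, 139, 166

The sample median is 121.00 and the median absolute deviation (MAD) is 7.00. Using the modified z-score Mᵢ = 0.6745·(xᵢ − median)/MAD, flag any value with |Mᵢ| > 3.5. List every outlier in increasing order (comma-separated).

|Mᵢ| > 3.5 ⇔ |xᵢ − 121.00| > 3.5·7.00/0.6745 = 36.32.
So outliers lie outside [84.68, 157.32].
61: M = -5.78 → outlier.
166: M = 4.34 → outlier.

61, 166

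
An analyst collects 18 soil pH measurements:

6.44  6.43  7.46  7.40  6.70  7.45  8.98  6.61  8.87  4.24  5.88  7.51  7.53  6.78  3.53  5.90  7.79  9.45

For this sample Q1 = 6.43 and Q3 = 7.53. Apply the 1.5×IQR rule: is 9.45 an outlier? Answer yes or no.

yes

IQR = Q3 − Q1 = 7.53 − 6.43 = 1.10.
Lower fence = Q1 − 1.5·IQR = 6.43 − 1.65 = 4.78.
Upper fence = Q3 + 1.5·IQR = 7.53 + 1.65 = 9.18.
9.45 lies above the upper fence.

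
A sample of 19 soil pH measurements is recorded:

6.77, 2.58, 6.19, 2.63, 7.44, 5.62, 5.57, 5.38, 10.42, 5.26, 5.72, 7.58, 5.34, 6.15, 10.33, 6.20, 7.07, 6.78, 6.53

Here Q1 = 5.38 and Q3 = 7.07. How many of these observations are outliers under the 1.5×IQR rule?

IQR = 1.69; fences at 5.38 − 2.535 = 2.845 and 7.07 + 2.535 = 9.605.
Outside the cutoffs: 2.58, 2.63, 10.33, 10.42.

4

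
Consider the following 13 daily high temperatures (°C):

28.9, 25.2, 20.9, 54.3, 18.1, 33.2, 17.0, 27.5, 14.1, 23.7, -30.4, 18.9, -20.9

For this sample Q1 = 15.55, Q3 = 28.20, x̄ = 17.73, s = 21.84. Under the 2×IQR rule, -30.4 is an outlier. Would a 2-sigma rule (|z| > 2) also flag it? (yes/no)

yes

z = (-30.4 − 17.73) / 21.84 = -2.20.
|z| = 2.20 > 2.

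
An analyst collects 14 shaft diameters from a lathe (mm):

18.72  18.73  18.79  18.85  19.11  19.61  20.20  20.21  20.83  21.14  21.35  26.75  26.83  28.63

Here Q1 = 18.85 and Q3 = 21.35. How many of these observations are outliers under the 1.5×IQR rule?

3

IQR = 2.50; fences at 18.85 − 3.75 = 15.10 and 21.35 + 3.75 = 25.10.
Outside the cutoffs: 26.75, 26.83, 28.63.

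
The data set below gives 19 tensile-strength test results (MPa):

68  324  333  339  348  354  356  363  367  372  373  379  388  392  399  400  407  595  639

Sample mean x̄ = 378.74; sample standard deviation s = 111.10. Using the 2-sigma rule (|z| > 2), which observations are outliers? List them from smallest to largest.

Cutoffs at x̄ ± 2s: 378.74 ± 2·111.10 = [156.54, 600.94].
68: z = -2.80, |z| > 2 → outlier.
639: z = 2.34, |z| > 2 → outlier.
Every other value lies within [156.54, 600.94].

68, 639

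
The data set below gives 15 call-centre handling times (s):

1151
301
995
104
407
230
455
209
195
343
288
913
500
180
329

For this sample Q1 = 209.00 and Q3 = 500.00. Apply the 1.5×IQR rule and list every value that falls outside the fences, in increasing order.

IQR = Q3 − Q1 = 500.00 − 209.00 = 291.00.
Lower fence = Q1 − 1.5·IQR = 209.00 − 436.50 = -227.50.
Upper fence = Q3 + 1.5·IQR = 500.00 + 436.50 = 936.50.
995 > 936.50 → outlier.
1151 > 936.50 → outlier.
All remaining values lie within [-227.50, 936.50].

995, 1151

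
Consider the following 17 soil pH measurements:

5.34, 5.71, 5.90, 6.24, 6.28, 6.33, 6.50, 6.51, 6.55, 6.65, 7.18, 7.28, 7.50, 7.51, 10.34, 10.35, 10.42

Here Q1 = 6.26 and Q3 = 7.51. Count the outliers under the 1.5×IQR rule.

IQR = 1.25; fences at 6.26 − 1.875 = 4.385 and 7.51 + 1.875 = 9.385.
Outside the cutoffs: 10.34, 10.35, 10.42.

3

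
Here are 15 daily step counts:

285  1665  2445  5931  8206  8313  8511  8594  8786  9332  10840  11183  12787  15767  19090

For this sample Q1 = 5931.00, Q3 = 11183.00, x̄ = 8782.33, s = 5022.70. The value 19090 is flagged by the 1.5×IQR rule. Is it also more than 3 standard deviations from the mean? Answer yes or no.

z = (19090 − 8782.33) / 5022.70 = 2.05.
|z| = 2.05 ≤ 3.

no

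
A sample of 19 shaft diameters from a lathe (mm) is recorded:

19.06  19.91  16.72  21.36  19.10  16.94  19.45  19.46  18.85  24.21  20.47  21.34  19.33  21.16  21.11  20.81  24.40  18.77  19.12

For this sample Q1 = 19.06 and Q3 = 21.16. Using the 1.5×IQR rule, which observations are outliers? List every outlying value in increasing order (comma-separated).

24.40

IQR = Q3 − Q1 = 21.16 − 19.06 = 2.10.
Lower fence = Q1 − 1.5·IQR = 19.06 − 3.15 = 15.91.
Upper fence = Q3 + 1.5·IQR = 21.16 + 3.15 = 24.31.
24.40 > 24.31 → outlier.
All remaining values lie within [15.91, 24.31].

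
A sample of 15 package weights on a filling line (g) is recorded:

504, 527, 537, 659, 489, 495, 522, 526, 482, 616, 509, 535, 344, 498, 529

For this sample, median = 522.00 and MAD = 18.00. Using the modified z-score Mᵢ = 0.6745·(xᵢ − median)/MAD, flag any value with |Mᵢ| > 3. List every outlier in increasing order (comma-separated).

|Mᵢ| > 3 ⇔ |xᵢ − 522.00| > 3·18.00/0.6745 = 80.06.
So outliers lie outside [441.94, 602.06].
344: M = -6.67 → outlier.
616: M = 3.52 → outlier.
659: M = 5.13 → outlier.

344, 616, 659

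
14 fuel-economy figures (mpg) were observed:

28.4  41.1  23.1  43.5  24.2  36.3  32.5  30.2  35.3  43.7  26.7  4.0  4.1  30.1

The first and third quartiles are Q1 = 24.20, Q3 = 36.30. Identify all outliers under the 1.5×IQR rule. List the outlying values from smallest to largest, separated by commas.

4.0, 4.1

IQR = Q3 − Q1 = 36.30 − 24.20 = 12.10.
Lower fence = Q1 − 1.5·IQR = 24.20 − 18.15 = 6.05.
Upper fence = Q3 + 1.5·IQR = 36.30 + 18.15 = 54.45.
4.0 < 6.05 → outlier.
4.1 < 6.05 → outlier.
All remaining values lie within [6.05, 54.45].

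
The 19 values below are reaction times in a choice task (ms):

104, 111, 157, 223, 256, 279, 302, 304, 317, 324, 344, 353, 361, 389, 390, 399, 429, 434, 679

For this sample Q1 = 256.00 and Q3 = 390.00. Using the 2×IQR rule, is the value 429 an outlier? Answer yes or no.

no

IQR = Q3 − Q1 = 390.00 − 256.00 = 134.00.
Lower fence = Q1 − 2·IQR = 256.00 − 268.00 = -12.00.
Upper fence = Q3 + 2·IQR = 390.00 + 268.00 = 658.00.
429 lies within [-12.00, 658.00].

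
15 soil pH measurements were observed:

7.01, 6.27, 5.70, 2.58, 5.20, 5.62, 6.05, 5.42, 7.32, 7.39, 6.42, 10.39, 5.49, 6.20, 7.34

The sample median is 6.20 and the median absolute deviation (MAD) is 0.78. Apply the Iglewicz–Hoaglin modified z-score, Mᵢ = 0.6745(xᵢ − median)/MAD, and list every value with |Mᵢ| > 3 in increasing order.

2.58, 10.39

|Mᵢ| > 3 ⇔ |xᵢ − 6.20| > 3·0.78/0.6745 = 3.47.
So outliers lie outside [2.73, 9.67].
2.58: M = -3.13 → outlier.
10.39: M = 3.62 → outlier.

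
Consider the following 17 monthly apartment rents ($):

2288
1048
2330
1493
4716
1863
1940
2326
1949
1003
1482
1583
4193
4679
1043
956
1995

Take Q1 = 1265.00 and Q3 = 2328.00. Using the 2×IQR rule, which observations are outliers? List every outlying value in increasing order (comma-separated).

4679, 4716

IQR = Q3 − Q1 = 2328.00 − 1265.00 = 1063.00.
Lower fence = Q1 − 2·IQR = 1265.00 − 2126.00 = -861.00.
Upper fence = Q3 + 2·IQR = 2328.00 + 2126.00 = 4454.00.
4679 > 4454.00 → outlier.
4716 > 4454.00 → outlier.
All remaining values lie within [-861.00, 4454.00].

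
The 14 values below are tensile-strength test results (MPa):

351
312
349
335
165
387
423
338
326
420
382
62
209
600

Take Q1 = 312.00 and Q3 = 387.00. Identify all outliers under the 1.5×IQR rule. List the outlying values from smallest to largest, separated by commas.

IQR = Q3 − Q1 = 387.00 − 312.00 = 75.00.
Lower fence = Q1 − 1.5·IQR = 312.00 − 112.50 = 199.50.
Upper fence = Q3 + 1.5·IQR = 387.00 + 112.50 = 499.50.
62 < 199.50 → outlier.
165 < 199.50 → outlier.
600 > 499.50 → outlier.
All remaining values lie within [199.50, 499.50].

62, 165, 600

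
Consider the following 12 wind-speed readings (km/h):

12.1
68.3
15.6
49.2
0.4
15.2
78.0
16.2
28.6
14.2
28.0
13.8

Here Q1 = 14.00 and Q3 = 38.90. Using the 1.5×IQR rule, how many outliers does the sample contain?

IQR = 24.90; fences at 14.00 − 37.35 = -23.35 and 38.90 + 37.35 = 76.25.
Outside the cutoffs: 78.0.

1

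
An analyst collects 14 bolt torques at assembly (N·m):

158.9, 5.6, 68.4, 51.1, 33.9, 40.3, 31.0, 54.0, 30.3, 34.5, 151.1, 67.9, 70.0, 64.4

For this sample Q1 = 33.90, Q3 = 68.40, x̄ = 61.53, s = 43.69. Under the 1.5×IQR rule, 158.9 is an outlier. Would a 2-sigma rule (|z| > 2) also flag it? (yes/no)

yes

z = (158.9 − 61.53) / 43.69 = 2.23.
|z| = 2.23 > 2.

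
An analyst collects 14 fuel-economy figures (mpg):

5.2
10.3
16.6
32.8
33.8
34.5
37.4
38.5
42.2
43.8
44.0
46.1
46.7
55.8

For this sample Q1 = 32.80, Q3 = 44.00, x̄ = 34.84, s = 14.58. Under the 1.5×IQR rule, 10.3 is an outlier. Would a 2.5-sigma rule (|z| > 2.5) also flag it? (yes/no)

no

z = (10.3 − 34.84) / 14.58 = -1.68.
|z| = 1.68 ≤ 2.5.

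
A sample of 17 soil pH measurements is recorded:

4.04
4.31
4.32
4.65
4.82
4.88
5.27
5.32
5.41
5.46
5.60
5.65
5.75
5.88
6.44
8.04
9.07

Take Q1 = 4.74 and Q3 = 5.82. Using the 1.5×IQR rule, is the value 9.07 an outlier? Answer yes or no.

IQR = Q3 − Q1 = 5.82 − 4.74 = 1.08.
Lower fence = Q1 − 1.5·IQR = 4.74 − 1.62 = 3.12.
Upper fence = Q3 + 1.5·IQR = 5.82 + 1.62 = 7.44.
9.07 lies above the upper fence.

yes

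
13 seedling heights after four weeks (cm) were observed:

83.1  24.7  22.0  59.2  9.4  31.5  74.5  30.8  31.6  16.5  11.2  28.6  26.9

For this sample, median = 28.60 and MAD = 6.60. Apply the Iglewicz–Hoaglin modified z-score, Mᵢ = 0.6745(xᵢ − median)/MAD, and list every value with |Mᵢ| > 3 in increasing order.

59.2, 74.5, 83.1

|Mᵢ| > 3 ⇔ |xᵢ − 28.60| > 3·6.60/0.6745 = 29.36.
So outliers lie outside [-0.76, 57.96].
59.2: M = 3.13 → outlier.
74.5: M = 4.69 → outlier.
83.1: M = 5.57 → outlier.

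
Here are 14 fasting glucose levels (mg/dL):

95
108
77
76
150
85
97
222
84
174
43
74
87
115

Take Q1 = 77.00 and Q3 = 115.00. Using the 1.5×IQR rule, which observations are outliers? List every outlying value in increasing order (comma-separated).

IQR = Q3 − Q1 = 115.00 − 77.00 = 38.00.
Lower fence = Q1 − 1.5·IQR = 77.00 − 57.00 = 20.00.
Upper fence = Q3 + 1.5·IQR = 115.00 + 57.00 = 172.00.
174 > 172.00 → outlier.
222 > 172.00 → outlier.
All remaining values lie within [20.00, 172.00].

174, 222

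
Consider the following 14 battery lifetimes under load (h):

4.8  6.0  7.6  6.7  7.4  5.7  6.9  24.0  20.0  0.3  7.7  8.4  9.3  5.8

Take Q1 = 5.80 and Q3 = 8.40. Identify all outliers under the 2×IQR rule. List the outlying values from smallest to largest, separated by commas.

0.3, 20.0, 24.0

IQR = Q3 − Q1 = 8.40 − 5.80 = 2.60.
Lower fence = Q1 − 2·IQR = 5.80 − 5.20 = 0.60.
Upper fence = Q3 + 2·IQR = 8.40 + 5.20 = 13.60.
0.3 < 0.60 → outlier.
20.0 > 13.60 → outlier.
24.0 > 13.60 → outlier.
All remaining values lie within [0.60, 13.60].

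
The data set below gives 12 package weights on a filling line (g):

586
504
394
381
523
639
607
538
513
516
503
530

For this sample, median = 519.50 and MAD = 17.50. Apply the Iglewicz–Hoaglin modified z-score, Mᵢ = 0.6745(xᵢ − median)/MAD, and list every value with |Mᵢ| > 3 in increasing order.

|Mᵢ| > 3 ⇔ |xᵢ − 519.50| > 3·17.50/0.6745 = 77.84.
So outliers lie outside [441.66, 597.34].
381: M = -5.34 → outlier.
394: M = -4.84 → outlier.
607: M = 3.37 → outlier.
639: M = 4.61 → outlier.

381, 394, 607, 639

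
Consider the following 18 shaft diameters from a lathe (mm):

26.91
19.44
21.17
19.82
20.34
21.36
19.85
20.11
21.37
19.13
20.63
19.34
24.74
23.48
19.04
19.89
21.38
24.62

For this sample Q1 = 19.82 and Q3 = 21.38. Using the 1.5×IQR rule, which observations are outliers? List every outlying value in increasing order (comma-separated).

IQR = Q3 − Q1 = 21.38 − 19.82 = 1.56.
Lower fence = Q1 − 1.5·IQR = 19.82 − 2.34 = 17.48.
Upper fence = Q3 + 1.5·IQR = 21.38 + 2.34 = 23.72.
24.62 > 23.72 → outlier.
24.74 > 23.72 → outlier.
26.91 > 23.72 → outlier.
All remaining values lie within [17.48, 23.72].

24.62, 24.74, 26.91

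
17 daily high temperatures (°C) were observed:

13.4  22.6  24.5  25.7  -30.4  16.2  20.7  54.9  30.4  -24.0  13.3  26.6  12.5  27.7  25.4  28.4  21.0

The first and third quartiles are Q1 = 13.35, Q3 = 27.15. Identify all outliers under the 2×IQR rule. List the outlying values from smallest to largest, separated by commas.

IQR = Q3 − Q1 = 27.15 − 13.35 = 13.80.
Lower fence = Q1 − 2·IQR = 13.35 − 27.60 = -14.25.
Upper fence = Q3 + 2·IQR = 27.15 + 27.60 = 54.75.
-30.4 < -14.25 → outlier.
-24.0 < -14.25 → outlier.
54.9 > 54.75 → outlier.
All remaining values lie within [-14.25, 54.75].

-30.4, -24.0, 54.9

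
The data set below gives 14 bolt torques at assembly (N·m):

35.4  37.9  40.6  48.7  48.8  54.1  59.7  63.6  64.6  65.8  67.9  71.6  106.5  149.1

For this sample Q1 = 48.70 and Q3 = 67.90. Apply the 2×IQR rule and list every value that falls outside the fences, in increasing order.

IQR = Q3 − Q1 = 67.90 − 48.70 = 19.20.
Lower fence = Q1 − 2·IQR = 48.70 − 38.40 = 10.30.
Upper fence = Q3 + 2·IQR = 67.90 + 38.40 = 106.30.
106.5 > 106.30 → outlier.
149.1 > 106.30 → outlier.
All remaining values lie within [10.30, 106.30].

106.5, 149.1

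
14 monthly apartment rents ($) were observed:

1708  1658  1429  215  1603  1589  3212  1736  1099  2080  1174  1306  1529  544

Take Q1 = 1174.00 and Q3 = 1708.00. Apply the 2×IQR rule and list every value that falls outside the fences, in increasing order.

IQR = Q3 − Q1 = 1708.00 − 1174.00 = 534.00.
Lower fence = Q1 − 2·IQR = 1174.00 − 1068.00 = 106.00.
Upper fence = Q3 + 2·IQR = 1708.00 + 1068.00 = 2776.00.
3212 > 2776.00 → outlier.
All remaining values lie within [106.00, 2776.00].

3212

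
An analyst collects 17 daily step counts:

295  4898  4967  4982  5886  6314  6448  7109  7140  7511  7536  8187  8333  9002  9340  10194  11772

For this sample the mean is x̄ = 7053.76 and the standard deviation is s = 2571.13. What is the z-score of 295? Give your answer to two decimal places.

z = (295 − 7053.76) / 2571.13 = -2.63.

-2.63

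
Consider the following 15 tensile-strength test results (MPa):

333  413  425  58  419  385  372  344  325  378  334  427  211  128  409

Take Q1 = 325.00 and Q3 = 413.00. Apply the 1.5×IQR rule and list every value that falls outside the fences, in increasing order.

IQR = Q3 − Q1 = 413.00 − 325.00 = 88.00.
Lower fence = Q1 − 1.5·IQR = 325.00 − 132.00 = 193.00.
Upper fence = Q3 + 1.5·IQR = 413.00 + 132.00 = 545.00.
58 < 193.00 → outlier.
128 < 193.00 → outlier.
All remaining values lie within [193.00, 545.00].

58, 128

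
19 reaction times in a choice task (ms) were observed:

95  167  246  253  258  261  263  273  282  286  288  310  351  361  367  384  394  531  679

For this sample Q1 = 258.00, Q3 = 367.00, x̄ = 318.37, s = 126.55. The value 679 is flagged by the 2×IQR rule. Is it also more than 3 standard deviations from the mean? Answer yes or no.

z = (679 − 318.37) / 126.55 = 2.85.
|z| = 2.85 ≤ 3.

no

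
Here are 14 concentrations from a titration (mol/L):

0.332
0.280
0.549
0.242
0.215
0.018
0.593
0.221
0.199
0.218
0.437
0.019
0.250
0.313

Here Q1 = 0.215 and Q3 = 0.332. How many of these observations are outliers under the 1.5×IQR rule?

IQR = 0.117; fences at 0.215 − 0.1755 = 0.0395 and 0.332 + 0.1755 = 0.5075.
Outside the cutoffs: 0.018, 0.019, 0.549, 0.593.

4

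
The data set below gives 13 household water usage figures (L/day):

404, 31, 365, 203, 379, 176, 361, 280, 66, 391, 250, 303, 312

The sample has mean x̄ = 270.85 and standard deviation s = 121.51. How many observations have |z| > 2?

0

Cutoffs: x̄ ± 2s = [27.83, 513.87].
Every value lies within the cutoffs.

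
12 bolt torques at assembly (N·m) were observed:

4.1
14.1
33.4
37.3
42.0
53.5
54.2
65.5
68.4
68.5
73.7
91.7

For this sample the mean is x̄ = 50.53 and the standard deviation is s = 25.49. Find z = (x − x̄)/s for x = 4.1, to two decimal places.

-1.82

z = (4.1 − 50.53) / 25.49 = -1.82.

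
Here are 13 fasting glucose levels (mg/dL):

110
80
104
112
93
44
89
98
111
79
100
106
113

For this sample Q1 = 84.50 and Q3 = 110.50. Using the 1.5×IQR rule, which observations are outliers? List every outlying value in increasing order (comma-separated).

44

IQR = Q3 − Q1 = 110.50 − 84.50 = 26.00.
Lower fence = Q1 − 1.5·IQR = 84.50 − 39.00 = 45.50.
Upper fence = Q3 + 1.5·IQR = 110.50 + 39.00 = 149.50.
44 < 45.50 → outlier.
All remaining values lie within [45.50, 149.50].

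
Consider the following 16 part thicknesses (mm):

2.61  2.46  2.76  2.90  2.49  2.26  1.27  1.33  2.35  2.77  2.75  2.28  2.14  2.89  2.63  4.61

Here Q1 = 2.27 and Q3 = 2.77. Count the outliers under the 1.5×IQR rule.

IQR = 0.50; fences at 2.27 − 0.75 = 1.52 and 2.77 + 0.75 = 3.52.
Outside the cutoffs: 1.27, 1.33, 4.61.

3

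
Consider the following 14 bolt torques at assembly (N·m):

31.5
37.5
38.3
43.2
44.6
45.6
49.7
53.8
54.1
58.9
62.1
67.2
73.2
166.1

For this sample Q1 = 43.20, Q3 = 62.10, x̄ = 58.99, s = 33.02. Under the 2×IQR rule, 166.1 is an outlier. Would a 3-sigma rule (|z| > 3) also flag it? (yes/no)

z = (166.1 − 58.99) / 33.02 = 3.24.
|z| = 3.24 > 3.

yes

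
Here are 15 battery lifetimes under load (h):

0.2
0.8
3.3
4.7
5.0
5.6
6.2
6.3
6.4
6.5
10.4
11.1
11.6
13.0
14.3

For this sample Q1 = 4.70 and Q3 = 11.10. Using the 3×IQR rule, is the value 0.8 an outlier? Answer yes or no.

IQR = Q3 − Q1 = 11.10 − 4.70 = 6.40.
Lower fence = Q1 − 3·IQR = 4.70 − 19.20 = -14.50.
Upper fence = Q3 + 3·IQR = 11.10 + 19.20 = 30.30.
0.8 lies within [-14.50, 30.30].

no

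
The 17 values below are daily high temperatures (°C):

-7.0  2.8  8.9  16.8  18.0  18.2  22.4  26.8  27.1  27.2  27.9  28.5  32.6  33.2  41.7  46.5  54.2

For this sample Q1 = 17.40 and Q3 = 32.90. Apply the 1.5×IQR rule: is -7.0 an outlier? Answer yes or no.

IQR = Q3 − Q1 = 32.90 − 17.40 = 15.50.
Lower fence = Q1 − 1.5·IQR = 17.40 − 23.25 = -5.85.
Upper fence = Q3 + 1.5·IQR = 32.90 + 23.25 = 56.15.
-7.0 lies below the lower fence.

yes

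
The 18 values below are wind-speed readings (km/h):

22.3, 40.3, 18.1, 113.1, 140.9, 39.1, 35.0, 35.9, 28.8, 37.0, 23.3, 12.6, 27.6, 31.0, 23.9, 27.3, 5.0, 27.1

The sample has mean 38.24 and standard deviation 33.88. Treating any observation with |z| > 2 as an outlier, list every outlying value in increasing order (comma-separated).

Cutoffs at x̄ ± 2s: 38.24 ± 2·33.88 = [-29.52, 106.00].
113.1: z = 2.21, |z| > 2 → outlier.
140.9: z = 3.03, |z| > 2 → outlier.
Every other value lies within [-29.52, 106.00].

113.1, 140.9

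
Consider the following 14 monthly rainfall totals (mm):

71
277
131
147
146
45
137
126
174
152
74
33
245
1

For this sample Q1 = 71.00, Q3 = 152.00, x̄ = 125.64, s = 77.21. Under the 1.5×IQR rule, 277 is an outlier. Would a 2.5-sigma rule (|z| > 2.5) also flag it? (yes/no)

no

z = (277 − 125.64) / 77.21 = 1.96.
|z| = 1.96 ≤ 2.5.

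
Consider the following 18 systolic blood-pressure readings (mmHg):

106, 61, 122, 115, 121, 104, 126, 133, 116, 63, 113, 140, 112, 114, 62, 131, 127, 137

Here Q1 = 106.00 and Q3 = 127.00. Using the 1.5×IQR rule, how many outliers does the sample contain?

IQR = 21.00; fences at 106.00 − 31.50 = 74.50 and 127.00 + 31.50 = 158.50.
Outside the cutoffs: 61, 62, 63.

3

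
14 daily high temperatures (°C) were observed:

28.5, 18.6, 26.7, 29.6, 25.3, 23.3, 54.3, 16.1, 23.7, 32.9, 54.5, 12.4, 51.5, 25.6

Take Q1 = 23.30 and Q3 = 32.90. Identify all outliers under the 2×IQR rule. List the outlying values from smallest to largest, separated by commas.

IQR = Q3 − Q1 = 32.90 − 23.30 = 9.60.
Lower fence = Q1 − 2·IQR = 23.30 − 19.20 = 4.10.
Upper fence = Q3 + 2·IQR = 32.90 + 19.20 = 52.10.
54.3 > 52.10 → outlier.
54.5 > 52.10 → outlier.
All remaining values lie within [4.10, 52.10].

54.3, 54.5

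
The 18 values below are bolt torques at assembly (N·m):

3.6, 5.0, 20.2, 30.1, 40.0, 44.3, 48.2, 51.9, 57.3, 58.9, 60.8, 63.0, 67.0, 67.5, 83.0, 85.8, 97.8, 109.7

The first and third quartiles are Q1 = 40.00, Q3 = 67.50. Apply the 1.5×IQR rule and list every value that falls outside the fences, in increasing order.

109.7

IQR = Q3 − Q1 = 67.50 − 40.00 = 27.50.
Lower fence = Q1 − 1.5·IQR = 40.00 − 41.25 = -1.25.
Upper fence = Q3 + 1.5·IQR = 67.50 + 41.25 = 108.75.
109.7 > 108.75 → outlier.
All remaining values lie within [-1.25, 108.75].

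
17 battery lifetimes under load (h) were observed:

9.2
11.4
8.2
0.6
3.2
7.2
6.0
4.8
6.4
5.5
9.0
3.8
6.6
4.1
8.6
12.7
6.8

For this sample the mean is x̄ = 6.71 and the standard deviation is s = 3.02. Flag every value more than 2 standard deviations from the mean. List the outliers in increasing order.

Cutoffs at x̄ ± 2s: 6.71 ± 2·3.02 = [0.67, 12.75].
0.6: z = -2.02, |z| > 2 → outlier.
Every other value lies within [0.67, 12.75].

0.6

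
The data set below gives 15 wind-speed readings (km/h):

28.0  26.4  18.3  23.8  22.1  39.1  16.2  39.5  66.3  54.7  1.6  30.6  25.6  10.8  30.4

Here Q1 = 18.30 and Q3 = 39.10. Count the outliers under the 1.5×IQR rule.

IQR = 20.80; fences at 18.30 − 31.20 = -12.90 and 39.10 + 31.20 = 70.30.
Every value lies within the cutoffs.

0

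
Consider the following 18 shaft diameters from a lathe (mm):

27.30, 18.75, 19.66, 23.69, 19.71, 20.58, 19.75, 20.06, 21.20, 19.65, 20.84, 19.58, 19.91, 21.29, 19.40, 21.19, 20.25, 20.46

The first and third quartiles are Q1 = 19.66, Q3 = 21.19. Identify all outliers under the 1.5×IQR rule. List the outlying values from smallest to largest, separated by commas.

23.69, 27.30

IQR = Q3 − Q1 = 21.19 − 19.66 = 1.53.
Lower fence = Q1 − 1.5·IQR = 19.66 − 2.295 = 17.365.
Upper fence = Q3 + 1.5·IQR = 21.19 + 2.295 = 23.485.
23.69 > 23.485 → outlier.
27.30 > 23.485 → outlier.
All remaining values lie within [17.365, 23.485].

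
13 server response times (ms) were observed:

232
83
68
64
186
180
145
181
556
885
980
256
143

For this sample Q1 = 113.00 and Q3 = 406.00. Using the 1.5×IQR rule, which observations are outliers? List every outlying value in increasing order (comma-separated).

885, 980

IQR = Q3 − Q1 = 406.00 − 113.00 = 293.00.
Lower fence = Q1 − 1.5·IQR = 113.00 − 439.50 = -326.50.
Upper fence = Q3 + 1.5·IQR = 406.00 + 439.50 = 845.50.
885 > 845.50 → outlier.
980 > 845.50 → outlier.
All remaining values lie within [-326.50, 845.50].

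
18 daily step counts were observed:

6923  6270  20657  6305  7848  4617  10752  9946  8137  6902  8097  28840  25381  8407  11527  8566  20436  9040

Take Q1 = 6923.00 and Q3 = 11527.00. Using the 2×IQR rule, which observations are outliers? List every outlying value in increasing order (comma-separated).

25381, 28840

IQR = Q3 − Q1 = 11527.00 − 6923.00 = 4604.00.
Lower fence = Q1 − 2·IQR = 6923.00 − 9208.00 = -2285.00.
Upper fence = Q3 + 2·IQR = 11527.00 + 9208.00 = 20735.00.
25381 > 20735.00 → outlier.
28840 > 20735.00 → outlier.
All remaining values lie within [-2285.00, 20735.00].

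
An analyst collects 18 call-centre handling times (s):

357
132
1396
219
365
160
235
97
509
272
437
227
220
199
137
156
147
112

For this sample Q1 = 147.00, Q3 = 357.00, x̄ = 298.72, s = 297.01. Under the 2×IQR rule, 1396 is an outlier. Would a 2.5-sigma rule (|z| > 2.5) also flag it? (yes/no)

yes

z = (1396 − 298.72) / 297.01 = 3.69.
|z| = 3.69 > 2.5.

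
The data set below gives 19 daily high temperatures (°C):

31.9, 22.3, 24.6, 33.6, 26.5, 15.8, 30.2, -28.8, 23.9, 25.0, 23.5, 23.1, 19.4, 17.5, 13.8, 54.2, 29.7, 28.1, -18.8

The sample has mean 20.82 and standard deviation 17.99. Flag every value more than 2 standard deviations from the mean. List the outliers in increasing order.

-28.8, -18.8

Cutoffs at x̄ ± 2s: 20.82 ± 2·17.99 = [-15.16, 56.80].
-28.8: z = -2.76, |z| > 2 → outlier.
-18.8: z = -2.20, |z| > 2 → outlier.
Every other value lies within [-15.16, 56.80].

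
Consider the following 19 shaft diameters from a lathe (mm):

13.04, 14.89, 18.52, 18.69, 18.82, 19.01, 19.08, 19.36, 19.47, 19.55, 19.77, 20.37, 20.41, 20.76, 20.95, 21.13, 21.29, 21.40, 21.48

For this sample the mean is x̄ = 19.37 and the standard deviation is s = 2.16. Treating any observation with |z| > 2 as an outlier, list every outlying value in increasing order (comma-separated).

13.04, 14.89

Cutoffs at x̄ ± 2s: 19.37 ± 2·2.16 = [15.05, 23.69].
13.04: z = -2.93, |z| > 2 → outlier.
14.89: z = -2.07, |z| > 2 → outlier.
Every other value lies within [15.05, 23.69].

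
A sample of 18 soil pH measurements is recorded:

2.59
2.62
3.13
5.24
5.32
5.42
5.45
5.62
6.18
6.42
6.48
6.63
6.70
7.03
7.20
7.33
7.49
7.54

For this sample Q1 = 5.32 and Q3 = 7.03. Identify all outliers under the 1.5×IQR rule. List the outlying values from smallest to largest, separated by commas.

IQR = Q3 − Q1 = 7.03 − 5.32 = 1.71.
Lower fence = Q1 − 1.5·IQR = 5.32 − 2.565 = 2.755.
Upper fence = Q3 + 1.5·IQR = 7.03 + 2.565 = 9.595.
2.59 < 2.755 → outlier.
2.62 < 2.755 → outlier.
All remaining values lie within [2.755, 9.595].

2.59, 2.62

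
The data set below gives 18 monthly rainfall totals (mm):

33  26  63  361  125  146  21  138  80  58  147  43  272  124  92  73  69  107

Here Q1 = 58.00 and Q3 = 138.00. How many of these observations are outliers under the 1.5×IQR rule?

2

IQR = 80.00; fences at 58.00 − 120.00 = -62.00 and 138.00 + 120.00 = 258.00.
Outside the cutoffs: 272, 361.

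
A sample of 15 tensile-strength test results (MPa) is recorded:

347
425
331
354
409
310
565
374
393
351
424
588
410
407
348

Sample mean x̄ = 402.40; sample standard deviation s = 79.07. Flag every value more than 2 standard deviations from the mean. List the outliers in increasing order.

565, 588

Cutoffs at x̄ ± 2s: 402.40 ± 2·79.07 = [244.26, 560.54].
565: z = 2.06, |z| > 2 → outlier.
588: z = 2.35, |z| > 2 → outlier.
Every other value lies within [244.26, 560.54].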